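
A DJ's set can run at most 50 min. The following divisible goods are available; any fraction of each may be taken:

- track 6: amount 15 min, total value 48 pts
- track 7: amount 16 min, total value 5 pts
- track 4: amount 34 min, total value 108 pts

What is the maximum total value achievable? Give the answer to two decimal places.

156.31

Take in order of value per unit:
- track 6 (48/15 per unit): all 15 → value 48, running total 48.00
- track 4 (108/34 per unit): all 34 → value 108, running total 156.00
- track 7 (5/16 per unit): 1 of 16 → value 1×5/16 = 0.3125, running total 156.31
Total 156.31.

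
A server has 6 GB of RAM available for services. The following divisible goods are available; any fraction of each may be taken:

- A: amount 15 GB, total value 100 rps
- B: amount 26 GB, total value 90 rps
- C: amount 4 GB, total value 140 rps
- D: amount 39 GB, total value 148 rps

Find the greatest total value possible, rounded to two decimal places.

Take in order of value per unit:
- C (140/4 per unit): all 4 → value 140, running total 140.00
- A (100/15 per unit): 2 of 15 → value 2×100/15 = 13.3333, running total 153.33
Total 153.33.

153.33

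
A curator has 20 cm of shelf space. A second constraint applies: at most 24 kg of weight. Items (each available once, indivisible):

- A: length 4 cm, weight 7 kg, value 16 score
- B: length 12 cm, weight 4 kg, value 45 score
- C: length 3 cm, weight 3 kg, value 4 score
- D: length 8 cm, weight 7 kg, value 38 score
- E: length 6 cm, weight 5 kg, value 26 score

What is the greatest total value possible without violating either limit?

Feasible sets respecting both limits:
- B+D: length 20, weight 11, value 83
- A+D+E: length 18, weight 19, value 80
- B+E: length 18, weight 9, value 71
- C+D+E: length 17, weight 15, value 68
Best: 83 score.

83 score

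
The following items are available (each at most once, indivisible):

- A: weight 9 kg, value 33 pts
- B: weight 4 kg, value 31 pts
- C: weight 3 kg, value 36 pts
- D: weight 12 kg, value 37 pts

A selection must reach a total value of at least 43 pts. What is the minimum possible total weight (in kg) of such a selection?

Subsets with value ≥ 43, sorted by total weight:
- B+C: weight 7, value 67
- A+C: weight 12, value 69
Minimum weight: 7 kg.

7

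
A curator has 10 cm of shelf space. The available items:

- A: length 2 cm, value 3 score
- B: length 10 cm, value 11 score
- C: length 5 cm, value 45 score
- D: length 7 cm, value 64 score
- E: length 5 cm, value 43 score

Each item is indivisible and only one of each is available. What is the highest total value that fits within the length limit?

This is a 0/1 knapsack; check combinations near the capacity.
- C+E: length 5+5=10, value 45+43=88
- A+D: length 2+7=9, value 3+64=67
- D: length 7, value 64
Best: 88 score.

88 score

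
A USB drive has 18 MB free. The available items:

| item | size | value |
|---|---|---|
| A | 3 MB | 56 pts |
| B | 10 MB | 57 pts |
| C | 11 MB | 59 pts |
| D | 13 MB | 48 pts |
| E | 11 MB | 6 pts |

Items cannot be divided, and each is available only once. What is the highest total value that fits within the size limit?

This is a 0/1 knapsack; check combinations near the capacity.
- A+C: size 3+11=14, value 56+59=115
- A+B: size 3+10=13, value 56+57=113
- A+D: size 3+13=16, value 56+48=104
Best: 115 pts.

115 pts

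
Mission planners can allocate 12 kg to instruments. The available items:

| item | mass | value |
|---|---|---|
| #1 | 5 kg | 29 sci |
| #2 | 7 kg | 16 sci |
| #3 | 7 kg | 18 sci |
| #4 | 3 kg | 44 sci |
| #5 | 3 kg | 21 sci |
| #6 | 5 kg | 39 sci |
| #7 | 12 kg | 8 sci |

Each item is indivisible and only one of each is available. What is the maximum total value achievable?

Check high-value combinations within 12 kg:
- #4+#5+#6: mass 3+3+5=11, value 44+21+39=104
- #1+#4+#5: mass 5+3+3=11, value 29+44+21=94
- #4+#6: mass 3+5=8, value 44+39=83
- #1+#4: mass 5+3=8, value 29+44=73
Best: 104 sci.

104 sci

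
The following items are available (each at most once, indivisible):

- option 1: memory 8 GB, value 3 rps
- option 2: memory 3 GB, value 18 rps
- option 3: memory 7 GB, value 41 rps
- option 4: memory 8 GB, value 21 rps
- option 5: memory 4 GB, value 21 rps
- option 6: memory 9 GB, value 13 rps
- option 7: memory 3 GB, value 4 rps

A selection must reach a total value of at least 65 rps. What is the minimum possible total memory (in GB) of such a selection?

14

Subsets with value ≥ 65, sorted by total memory:
- option 2+option 3+option 5: memory 14, value 80
- option 3+option 5+option 7: memory 14, value 66
- option 2+option 3+option 5+option 7: memory 17, value 84
- option 2+option 3+option 4: memory 18, value 80
Minimum memory: 14 GB.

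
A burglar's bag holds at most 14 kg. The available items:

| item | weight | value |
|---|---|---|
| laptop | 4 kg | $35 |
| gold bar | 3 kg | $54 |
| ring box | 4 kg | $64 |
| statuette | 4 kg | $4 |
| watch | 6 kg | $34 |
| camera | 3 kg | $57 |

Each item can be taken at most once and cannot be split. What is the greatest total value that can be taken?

Check high-value combinations within 14 kg:
- laptop+gold bar+ring box+camera: weight 4+3+4+3=14, value 35+54+64+57=210
- gold bar+ring box+statuette+camera: weight 3+4+4+3=14, value 54+64+4+57=179
- gold bar+ring box+camera: weight 3+4+3=10, value 54+64+57=175
- laptop+ring box+camera: weight 4+4+3=11, value 35+64+57=156
- ring box+watch+camera: weight 4+6+3=13, value 64+34+57=155
Best: $210.

$210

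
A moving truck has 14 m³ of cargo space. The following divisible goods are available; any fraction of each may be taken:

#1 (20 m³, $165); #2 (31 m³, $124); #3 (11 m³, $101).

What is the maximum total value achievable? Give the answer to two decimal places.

125.75

Take in order of value per unit:
- #3 (101/11 per unit): all 11 → value 101, running total 101.00
- #1 (165/20 per unit): 3 of 20 → value 3×165/20 = 24.7500, running total 125.75
Total 125.75.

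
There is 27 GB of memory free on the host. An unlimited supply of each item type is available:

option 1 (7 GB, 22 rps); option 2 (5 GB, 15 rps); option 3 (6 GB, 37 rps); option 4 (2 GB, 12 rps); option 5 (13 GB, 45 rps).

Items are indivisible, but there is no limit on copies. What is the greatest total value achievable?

160 rps

Best value-per-unit is option 3 at 37/6; filling with it alone gives 4×37 = 148.
Optimal mix: 4×option 3 + 1×option 4 → memory 26, value 160.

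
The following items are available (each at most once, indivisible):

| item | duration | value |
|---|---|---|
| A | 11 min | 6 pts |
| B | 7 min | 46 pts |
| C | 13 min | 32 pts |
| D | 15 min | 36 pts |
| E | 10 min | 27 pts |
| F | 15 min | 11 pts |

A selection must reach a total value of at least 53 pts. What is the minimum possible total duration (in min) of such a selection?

17

Subsets with value ≥ 53, sorted by total duration:
- B+E: duration 17, value 73
- B+C: duration 20, value 78
- B+D: duration 22, value 82
- B+F: duration 22, value 57
Minimum duration: 17 min.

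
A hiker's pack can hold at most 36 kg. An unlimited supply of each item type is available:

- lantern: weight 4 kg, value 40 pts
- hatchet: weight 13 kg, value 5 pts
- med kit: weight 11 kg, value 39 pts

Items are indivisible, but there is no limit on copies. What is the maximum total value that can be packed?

Best value-per-unit is lantern at 40/4, and filling with it alone uses weight 9×4=36. No mix of the others beats 9×40 = 360.

360 pts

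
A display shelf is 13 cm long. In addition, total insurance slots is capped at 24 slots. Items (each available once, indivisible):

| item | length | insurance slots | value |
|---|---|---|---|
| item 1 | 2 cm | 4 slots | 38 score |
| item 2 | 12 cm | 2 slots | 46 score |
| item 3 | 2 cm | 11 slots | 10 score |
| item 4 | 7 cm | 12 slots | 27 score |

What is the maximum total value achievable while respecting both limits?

Feasible sets respecting both limits:
- item 1+item 4: length 9, insurance slots 16, value 65
- item 1+item 3: length 4, insurance slots 15, value 48
- item 2: length 12, insurance slots 2, value 46
- item 1: length 2, insurance slots 4, value 38
Best: 65 score.

65 score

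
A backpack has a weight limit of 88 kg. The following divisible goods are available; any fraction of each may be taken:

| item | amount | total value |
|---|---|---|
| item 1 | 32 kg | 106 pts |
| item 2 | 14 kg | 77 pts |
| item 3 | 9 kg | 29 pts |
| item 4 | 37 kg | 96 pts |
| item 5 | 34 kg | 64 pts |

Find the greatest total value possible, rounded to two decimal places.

Take in order of value per unit:
- item 2 (77/14 per unit): all 14 → value 77, running total 77.00
- item 1 (106/32 per unit): all 32 → value 106, running total 183.00
- item 3 (29/9 per unit): all 9 → value 29, running total 212.00
- item 4 (96/37 per unit): 33 of 37 → value 33×96/37 = 85.6216, running total 297.62
Total 297.62.

297.62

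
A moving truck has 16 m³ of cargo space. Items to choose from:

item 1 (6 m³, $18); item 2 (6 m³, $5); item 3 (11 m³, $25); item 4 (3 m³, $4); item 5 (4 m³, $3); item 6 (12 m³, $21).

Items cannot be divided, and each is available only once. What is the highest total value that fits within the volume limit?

$29

Check high-value combinations within 16 m³:
- item 3+item 4: volume 11+3=14, value 25+4=29
- item 3+item 5: volume 11+4=15, value 25+3=28
- item 1+item 2+item 4: volume 6+6+3=15, value 18+5+4=27
- item 1+item 2+item 5: volume 6+6+4=16, value 18+5+3=26
Best: $29.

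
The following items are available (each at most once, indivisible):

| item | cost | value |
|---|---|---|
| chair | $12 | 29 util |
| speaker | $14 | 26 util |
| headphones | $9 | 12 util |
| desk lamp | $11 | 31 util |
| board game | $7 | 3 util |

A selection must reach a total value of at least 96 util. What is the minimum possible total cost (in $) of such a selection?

46

Subsets with value ≥ 96, sorted by total cost:
- chair+speaker+headphones+desk lamp: cost 46, value 98
- chair+speaker+headphones+desk lamp+board game: cost 53, value 101
Minimum cost: 46 $.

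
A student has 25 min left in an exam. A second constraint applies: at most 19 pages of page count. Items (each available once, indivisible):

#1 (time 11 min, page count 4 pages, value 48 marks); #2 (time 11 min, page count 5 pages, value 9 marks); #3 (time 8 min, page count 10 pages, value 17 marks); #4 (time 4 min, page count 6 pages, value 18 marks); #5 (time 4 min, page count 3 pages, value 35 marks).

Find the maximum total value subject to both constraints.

Feasible sets respecting both limits:
- #1+#4+#5: time 19, page count 13, value 101
- #1+#3+#5: time 23, page count 17, value 100
- #1+#5: time 15, page count 7, value 83
- #3+#4+#5: time 16, page count 19, value 70
Best: 101 marks.

101 marks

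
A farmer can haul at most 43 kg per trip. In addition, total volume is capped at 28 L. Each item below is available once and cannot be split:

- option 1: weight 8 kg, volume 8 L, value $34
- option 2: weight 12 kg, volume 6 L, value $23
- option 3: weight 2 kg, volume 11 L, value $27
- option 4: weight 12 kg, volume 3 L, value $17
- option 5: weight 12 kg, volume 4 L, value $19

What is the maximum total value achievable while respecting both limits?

$101

Feasible sets respecting both limits:
- option 1+option 2+option 3+option 4: weight 34, volume 28, value 101
- option 1+option 3+option 4+option 5: weight 34, volume 26, value 97
- option 2+option 3+option 4+option 5: weight 38, volume 24, value 86
- option 1+option 2+option 3: weight 22, volume 25, value 84
Best: $101.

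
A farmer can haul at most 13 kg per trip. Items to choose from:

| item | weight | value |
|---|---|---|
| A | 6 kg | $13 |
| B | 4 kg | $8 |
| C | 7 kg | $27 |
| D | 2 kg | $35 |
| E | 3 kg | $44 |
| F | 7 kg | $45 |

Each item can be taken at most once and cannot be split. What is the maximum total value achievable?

Check high-value combinations within 13 kg:
- D+E+F: weight 2+3+7=12, value 35+44+45=124
- C+D+E: weight 7+2+3=12, value 27+35+44=106
- A+D+E: weight 6+2+3=11, value 13+35+44=92
Best: $124.

$124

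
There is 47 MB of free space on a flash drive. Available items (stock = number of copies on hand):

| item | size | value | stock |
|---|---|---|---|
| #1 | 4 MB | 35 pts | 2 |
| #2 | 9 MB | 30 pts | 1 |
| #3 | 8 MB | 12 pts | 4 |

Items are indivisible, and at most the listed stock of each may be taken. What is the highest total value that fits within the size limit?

136 pts

Best selections within size 47 and stock limits:
- 2×#1 + 1×#2 + 3×#3: size 41, value 136
- 2×#1 + 1×#2 + 2×#3: size 33, value 124
- 2×#1 + 4×#3: size 40, value 118
Best: 136 pts.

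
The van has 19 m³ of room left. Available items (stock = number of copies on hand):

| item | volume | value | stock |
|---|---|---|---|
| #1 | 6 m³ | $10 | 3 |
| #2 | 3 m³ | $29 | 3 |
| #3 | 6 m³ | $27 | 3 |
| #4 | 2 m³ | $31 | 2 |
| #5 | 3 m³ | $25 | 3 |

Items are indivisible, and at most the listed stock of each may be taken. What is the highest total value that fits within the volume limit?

$199

Top feasible selections:
- 3×#2 + 2×#4 + 2×#5: volume 19, value 199
- 2×#2 + 2×#4 + 3×#5: volume 19, value 195
- 3×#2 + 1×#3 + 2×#4: volume 19, value 176
- 3×#2 + 2×#4 + 1×#5: volume 16, value 174
Best: $199.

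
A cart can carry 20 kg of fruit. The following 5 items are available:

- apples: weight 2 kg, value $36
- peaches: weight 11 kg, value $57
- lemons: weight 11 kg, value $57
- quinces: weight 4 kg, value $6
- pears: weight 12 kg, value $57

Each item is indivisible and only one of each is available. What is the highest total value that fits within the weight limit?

$99

This is a 0/1 knapsack; check combinations near the capacity.
- apples+peaches+quinces: weight 2+11+4=17, value 36+57+6=99
- apples+lemons+quinces: weight 2+11+4=17, value 36+57+6=99
- apples+quinces+pears: weight 2+4+12=18, value 36+6+57=99
- apples+peaches: weight 2+11=13, value 36+57=93
- apples+lemons: weight 2+11=13, value 36+57=93
Best: $99.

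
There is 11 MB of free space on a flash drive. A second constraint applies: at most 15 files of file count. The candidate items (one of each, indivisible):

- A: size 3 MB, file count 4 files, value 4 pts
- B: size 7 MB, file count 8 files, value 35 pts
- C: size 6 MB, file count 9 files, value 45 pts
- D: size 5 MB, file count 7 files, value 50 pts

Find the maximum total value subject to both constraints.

54 pts

Feasible sets respecting both limits:
- A+D: size 8, file count 11, value 54
- D: size 5, file count 7, value 50
- A+C: size 9, file count 13, value 49
Best: 54 pts.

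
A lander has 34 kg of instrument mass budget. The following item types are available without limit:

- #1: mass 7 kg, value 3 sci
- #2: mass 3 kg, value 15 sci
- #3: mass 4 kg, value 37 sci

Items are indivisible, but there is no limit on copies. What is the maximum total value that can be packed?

296 sci

Best value-per-unit is #3 at 37/4, and filling with it alone uses mass 8×4=32. No mix of the others beats 8×37 = 296.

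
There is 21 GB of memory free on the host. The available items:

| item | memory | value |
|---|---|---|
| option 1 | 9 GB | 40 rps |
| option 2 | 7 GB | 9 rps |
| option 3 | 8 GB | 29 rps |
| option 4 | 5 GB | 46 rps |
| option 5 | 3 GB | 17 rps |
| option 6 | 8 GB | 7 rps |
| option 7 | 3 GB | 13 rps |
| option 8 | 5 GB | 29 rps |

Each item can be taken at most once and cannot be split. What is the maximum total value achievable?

121 rps

Check high-value combinations within 21 GB:
- option 3+option 4+option 5+option 8: memory 8+5+3+5=21, value 29+46+17+29=121
- option 3+option 4+option 7+option 8: memory 8+5+3+5=21, value 29+46+13+29=117
- option 1+option 4+option 5+option 7: memory 9+5+3+3=20, value 40+46+17+13=116
- option 1+option 4+option 8: memory 9+5+5=19, value 40+46+29=115
- option 4+option 5+option 7+option 8: memory 5+3+3+5=16, value 46+17+13+29=105
Best: 121 rps.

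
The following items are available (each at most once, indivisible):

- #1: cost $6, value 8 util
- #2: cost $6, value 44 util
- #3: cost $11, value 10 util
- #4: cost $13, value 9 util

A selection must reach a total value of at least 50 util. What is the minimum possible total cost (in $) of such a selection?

12

Subsets with value ≥ 50, sorted by total cost:
- #1+#2: cost 12, value 52
- #2+#3: cost 17, value 54
Minimum cost: 12 $.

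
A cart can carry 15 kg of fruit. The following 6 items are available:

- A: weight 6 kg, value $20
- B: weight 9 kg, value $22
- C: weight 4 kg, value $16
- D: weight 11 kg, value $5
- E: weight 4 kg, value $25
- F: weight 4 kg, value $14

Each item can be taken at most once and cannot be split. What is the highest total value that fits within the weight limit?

$61

Check high-value combinations within 15 kg:
- A+C+E: weight 6+4+4=14, value 20+16+25=61
- A+E+F: weight 6+4+4=14, value 20+25+14=59
- C+E+F: weight 4+4+4=12, value 16+25+14=55
- A+C+F: weight 6+4+4=14, value 20+16+14=50
Best: $61.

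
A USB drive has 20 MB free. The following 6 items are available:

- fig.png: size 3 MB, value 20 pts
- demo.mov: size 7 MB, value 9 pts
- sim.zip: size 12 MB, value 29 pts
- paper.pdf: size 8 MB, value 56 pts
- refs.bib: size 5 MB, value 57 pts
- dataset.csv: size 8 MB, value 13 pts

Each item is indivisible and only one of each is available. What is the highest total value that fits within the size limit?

133 pts

Check high-value combinations within 20 MB:
- fig.png+paper.pdf+refs.bib: size 3+8+5=16, value 20+56+57=133
- demo.mov+paper.pdf+refs.bib: size 7+8+5=20, value 9+56+57=122
- paper.pdf+refs.bib: size 8+5=13, value 56+57=113
- fig.png+sim.zip+refs.bib: size 3+12+5=20, value 20+29+57=106
- fig.png+refs.bib+dataset.csv: size 3+5+8=16, value 20+57+13=90
Best: 133 pts.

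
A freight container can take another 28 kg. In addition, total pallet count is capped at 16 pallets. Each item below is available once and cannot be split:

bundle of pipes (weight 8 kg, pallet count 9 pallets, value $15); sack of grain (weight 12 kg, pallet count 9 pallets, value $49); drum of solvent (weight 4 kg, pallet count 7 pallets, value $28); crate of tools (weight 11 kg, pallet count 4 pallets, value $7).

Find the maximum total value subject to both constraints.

Feasible sets respecting both limits:
- sack of grain+drum of solvent: weight 16, pallet count 16, value 77
- sack of grain+crate of tools: weight 23, pallet count 13, value 56
- sack of grain: weight 12, pallet count 9, value 49
- bundle of pipes+drum of solvent: weight 12, pallet count 16, value 43
Best: $77.

$77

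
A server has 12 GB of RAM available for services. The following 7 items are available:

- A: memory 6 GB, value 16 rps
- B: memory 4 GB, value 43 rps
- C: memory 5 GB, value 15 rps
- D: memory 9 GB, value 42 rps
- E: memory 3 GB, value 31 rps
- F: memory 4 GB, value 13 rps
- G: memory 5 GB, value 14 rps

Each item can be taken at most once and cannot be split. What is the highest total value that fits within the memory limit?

89 rps

Check high-value combinations within 12 GB:
- B+C+E: memory 4+5+3=12, value 43+15+31=89
- B+E+G: memory 4+3+5=12, value 43+31+14=88
- B+E+F: memory 4+3+4=11, value 43+31+13=87
- B+E: memory 4+3=7, value 43+31=74
- D+E: memory 9+3=12, value 42+31=73
Best: 89 rps.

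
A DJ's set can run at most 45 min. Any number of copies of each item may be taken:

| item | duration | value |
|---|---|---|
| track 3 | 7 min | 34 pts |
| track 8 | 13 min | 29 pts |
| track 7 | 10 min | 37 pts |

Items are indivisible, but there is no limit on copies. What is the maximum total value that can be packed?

Best value-per-unit is track 3 at 34/7; filling with it alone gives 6×34 = 204.
Optimal mix: 5×track 3 + 1×track 7 → duration 45, value 207.

207 pts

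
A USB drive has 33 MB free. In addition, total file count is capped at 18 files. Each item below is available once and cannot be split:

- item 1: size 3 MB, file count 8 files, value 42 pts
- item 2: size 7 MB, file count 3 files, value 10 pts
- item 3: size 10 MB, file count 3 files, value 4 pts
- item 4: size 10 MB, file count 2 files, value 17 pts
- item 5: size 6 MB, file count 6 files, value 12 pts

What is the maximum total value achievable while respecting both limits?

Feasible sets respecting both limits:
- item 1+item 2+item 3+item 4: size 30, file count 16, value 73
- item 1+item 4+item 5: size 19, file count 16, value 71
- item 1+item 2+item 4: size 20, file count 13, value 69
- item 1+item 2+item 5: size 16, file count 17, value 64
Best: 73 pts.

73 pts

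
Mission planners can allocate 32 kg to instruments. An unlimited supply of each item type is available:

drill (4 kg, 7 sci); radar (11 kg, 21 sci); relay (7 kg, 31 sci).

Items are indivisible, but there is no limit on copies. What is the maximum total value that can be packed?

Best value-per-unit is relay at 31/7; filling with it alone gives 4×31 = 124.
Optimal mix: 1×drill + 4×relay → mass 32, value 131.

131 sci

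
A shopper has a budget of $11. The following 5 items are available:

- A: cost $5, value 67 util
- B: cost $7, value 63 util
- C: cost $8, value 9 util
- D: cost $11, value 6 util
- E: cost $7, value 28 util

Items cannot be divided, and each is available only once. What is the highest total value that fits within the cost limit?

Check high-value combinations within $11:
- A: cost 5, value 67
- B: cost 7, value 63
- E: cost 7, value 28
- C: cost 8, value 9
Best: 67 util.

67 util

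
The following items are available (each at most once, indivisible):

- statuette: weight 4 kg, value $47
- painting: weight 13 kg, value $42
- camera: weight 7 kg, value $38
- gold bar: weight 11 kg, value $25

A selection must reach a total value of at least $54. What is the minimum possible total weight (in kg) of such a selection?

Subsets with value ≥ 54, sorted by total weight:
- statuette+camera: weight 11, value 85
- statuette+gold bar: weight 15, value 72
- statuette+painting: weight 17, value 89
- camera+gold bar: weight 18, value 63
Minimum weight: 11 kg.

11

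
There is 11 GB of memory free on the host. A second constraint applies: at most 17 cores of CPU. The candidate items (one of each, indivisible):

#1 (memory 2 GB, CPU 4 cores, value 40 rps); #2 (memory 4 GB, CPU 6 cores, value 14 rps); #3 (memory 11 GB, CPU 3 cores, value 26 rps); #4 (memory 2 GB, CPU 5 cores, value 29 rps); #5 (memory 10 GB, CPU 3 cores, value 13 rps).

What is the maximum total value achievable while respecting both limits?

83 rps

Feasible sets respecting both limits:
- #1+#2+#4: memory 8, CPU 15, value 83
- #1+#4: memory 4, CPU 9, value 69
- #1+#2: memory 6, CPU 10, value 54
Best: 83 rps.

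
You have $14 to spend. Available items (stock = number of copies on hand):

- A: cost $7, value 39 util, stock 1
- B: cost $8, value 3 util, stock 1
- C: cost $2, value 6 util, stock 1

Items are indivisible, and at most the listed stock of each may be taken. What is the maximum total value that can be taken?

Top feasible selections:
- 1×A + 1×C: cost 9, value 45
- 1×A: cost 7, value 39
Best: 45 util.

45 util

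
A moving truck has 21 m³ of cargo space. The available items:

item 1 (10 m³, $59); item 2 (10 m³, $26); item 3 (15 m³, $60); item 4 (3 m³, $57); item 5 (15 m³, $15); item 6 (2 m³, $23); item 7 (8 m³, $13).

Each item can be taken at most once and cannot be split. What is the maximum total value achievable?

Check high-value combinations within 21 m³:
- item 3+item 4+item 6: volume 15+3+2=20, value 60+57+23=140
- item 1+item 4+item 6: volume 10+3+2=15, value 59+57+23=139
- item 1+item 4+item 7: volume 10+3+8=21, value 59+57+13=129
Best: $140.

$140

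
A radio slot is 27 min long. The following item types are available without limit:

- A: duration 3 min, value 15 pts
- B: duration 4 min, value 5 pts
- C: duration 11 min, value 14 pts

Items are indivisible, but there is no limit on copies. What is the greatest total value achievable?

Best value-per-unit is A at 15/3, and filling with it alone uses duration 9×3=27. No mix of the others beats 9×15 = 135.

135 pts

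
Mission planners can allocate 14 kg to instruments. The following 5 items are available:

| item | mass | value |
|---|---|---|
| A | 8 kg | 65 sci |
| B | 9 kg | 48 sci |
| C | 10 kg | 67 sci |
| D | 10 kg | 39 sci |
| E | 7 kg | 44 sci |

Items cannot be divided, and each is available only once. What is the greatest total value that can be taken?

67 sci

This is a 0/1 knapsack; check combinations near the capacity.
- C: mass 10, value 67
- A: mass 8, value 65
- B: mass 9, value 48
- E: mass 7, value 44
Best: 67 sci.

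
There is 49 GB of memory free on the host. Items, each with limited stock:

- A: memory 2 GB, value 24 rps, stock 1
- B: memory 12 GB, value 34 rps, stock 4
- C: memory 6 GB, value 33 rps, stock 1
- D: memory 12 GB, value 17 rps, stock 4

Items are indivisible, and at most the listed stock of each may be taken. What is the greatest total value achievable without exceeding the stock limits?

Best selections within memory 49 and stock limits:
- 1×A + 3×B + 1×C: memory 44, value 159
- 1×A + 2×B + 1×C + 1×D: memory 44, value 142
- 4×B: memory 48, value 136
Best: 159 rps.

159 rps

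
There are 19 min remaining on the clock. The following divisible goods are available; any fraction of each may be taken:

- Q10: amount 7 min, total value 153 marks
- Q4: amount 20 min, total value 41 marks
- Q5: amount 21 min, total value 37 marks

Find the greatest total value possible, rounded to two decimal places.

Take in order of value per unit:
- Q10 (153/7 per unit): all 7 → value 153, running total 153.00
- Q4 (41/20 per unit): 12 of 20 → value 12×41/20 = 24.6000, running total 177.60
Total 177.60.

177.60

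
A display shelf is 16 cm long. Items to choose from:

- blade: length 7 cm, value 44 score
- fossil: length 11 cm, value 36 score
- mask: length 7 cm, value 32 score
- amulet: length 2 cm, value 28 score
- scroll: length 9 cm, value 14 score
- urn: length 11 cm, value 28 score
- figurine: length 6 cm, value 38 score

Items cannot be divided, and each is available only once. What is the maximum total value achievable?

110 score

Check high-value combinations within 16 cm:
- blade+amulet+figurine: length 7+2+6=15, value 44+28+38=110
- blade+mask+amulet: length 7+7+2=16, value 44+32+28=104
- mask+amulet+figurine: length 7+2+6=15, value 32+28+38=98
- blade+figurine: length 7+6=13, value 44+38=82
Best: 110 score.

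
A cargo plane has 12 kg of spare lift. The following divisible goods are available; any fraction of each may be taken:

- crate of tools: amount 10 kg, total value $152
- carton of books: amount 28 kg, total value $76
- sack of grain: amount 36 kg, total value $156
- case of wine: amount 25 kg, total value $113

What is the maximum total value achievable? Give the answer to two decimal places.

Take in order of value per unit:
- crate of tools (152/10 per unit): all 10 → value 152, running total 152.00
- case of wine (113/25 per unit): 2 of 25 → value 2×113/25 = 9.0400, running total 161.04
Total 161.04.

161.04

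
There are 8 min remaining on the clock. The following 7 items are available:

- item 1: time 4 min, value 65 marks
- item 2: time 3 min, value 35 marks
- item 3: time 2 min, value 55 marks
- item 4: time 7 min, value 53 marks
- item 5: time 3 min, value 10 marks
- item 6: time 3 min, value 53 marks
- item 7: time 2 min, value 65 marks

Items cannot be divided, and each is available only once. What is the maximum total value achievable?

185 marks

Check high-value combinations within 8 min:
- item 1+item 3+item 7: time 4+2+2=8, value 65+55+65=185
- item 3+item 6+item 7: time 2+3+2=7, value 55+53+65=173
- item 2+item 3+item 7: time 3+2+2=7, value 35+55+65=155
Best: 185 marks.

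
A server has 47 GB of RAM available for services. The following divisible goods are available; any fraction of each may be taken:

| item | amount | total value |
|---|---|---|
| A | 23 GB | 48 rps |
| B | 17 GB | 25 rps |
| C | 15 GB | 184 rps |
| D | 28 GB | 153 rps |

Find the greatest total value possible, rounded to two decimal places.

345.35

Take in order of value per unit:
- C (184/15 per unit): all 15 → value 184, running total 184.00
- D (153/28 per unit): all 28 → value 153, running total 337.00
- A (48/23 per unit): 4 of 23 → value 4×48/23 = 8.3478, running total 345.35
Total 345.35.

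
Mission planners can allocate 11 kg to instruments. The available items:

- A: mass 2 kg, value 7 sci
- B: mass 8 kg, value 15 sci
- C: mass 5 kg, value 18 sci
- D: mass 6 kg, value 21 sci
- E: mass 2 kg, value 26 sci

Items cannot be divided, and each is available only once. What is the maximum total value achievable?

54 sci

Check high-value combinations within 11 kg:
- A+D+E: mass 2+6+2=10, value 7+21+26=54
- A+C+E: mass 2+5+2=9, value 7+18+26=51
- D+E: mass 6+2=8, value 21+26=47
- C+E: mass 5+2=7, value 18+26=44
Best: 54 sci.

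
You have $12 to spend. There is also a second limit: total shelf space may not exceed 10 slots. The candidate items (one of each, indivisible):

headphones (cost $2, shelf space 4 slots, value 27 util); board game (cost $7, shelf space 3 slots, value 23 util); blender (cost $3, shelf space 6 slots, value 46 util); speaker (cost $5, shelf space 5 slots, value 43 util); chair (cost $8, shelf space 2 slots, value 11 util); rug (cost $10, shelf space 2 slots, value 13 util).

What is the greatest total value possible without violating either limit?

73 util

Feasible sets respecting both limits:
- headphones+blender: cost 5, shelf space 10, value 73
- headphones+speaker: cost 7, shelf space 9, value 70
- board game+blender: cost 10, shelf space 9, value 69
- board game+speaker: cost 12, shelf space 8, value 66
Best: 73 util.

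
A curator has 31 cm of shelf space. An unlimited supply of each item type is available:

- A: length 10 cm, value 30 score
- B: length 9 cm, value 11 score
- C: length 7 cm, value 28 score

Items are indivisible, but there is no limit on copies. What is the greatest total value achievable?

114 score

Best value-per-unit is C at 28/7; filling with it alone gives 4×28 = 112.
Optimal mix: 1×A + 3×C → length 31, value 114.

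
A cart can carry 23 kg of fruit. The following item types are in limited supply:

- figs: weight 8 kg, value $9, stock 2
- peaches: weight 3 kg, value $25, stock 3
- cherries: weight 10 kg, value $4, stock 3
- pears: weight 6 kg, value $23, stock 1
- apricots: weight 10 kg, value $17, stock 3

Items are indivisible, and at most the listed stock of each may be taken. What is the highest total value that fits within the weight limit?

Best selections within weight 23 and stock limits:
- 1×figs + 3×peaches + 1×pears: weight 23, value 107
- 3×peaches + 1×pears: weight 15, value 98
- 3×peaches + 1×apricots: weight 19, value 92
Best: $107.

$107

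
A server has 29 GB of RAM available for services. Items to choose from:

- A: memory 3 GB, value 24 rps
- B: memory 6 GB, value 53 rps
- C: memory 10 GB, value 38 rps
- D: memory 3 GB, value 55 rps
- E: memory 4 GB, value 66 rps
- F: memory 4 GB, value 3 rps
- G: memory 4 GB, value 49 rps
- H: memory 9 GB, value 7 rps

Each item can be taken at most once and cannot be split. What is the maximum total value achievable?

This is a 0/1 knapsack; check combinations near the capacity.
- B+C+D+E+G: memory 6+10+3+4+4=27, value 53+38+55+66+49=261
- A+B+D+E+G+H: memory 3+6+3+4+4+9=29, value 24+53+55+66+49+7=254
- A+B+D+E+F+G: memory 3+6+3+4+4+4=24, value 24+53+55+66+3+49=250
- A+B+D+E+G: memory 3+6+3+4+4=20, value 24+53+55+66+49=247
Best: 261 rps.

261 rps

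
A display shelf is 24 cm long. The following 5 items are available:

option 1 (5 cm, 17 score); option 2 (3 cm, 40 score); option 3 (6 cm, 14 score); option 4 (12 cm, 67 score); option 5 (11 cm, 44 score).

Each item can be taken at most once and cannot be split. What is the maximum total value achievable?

Check high-value combinations within 24 cm:
- option 1+option 2+option 4: length 5+3+12=20, value 17+40+67=124
- option 2+option 3+option 4: length 3+6+12=21, value 40+14+67=121
- option 4+option 5: length 12+11=23, value 67+44=111
- option 2+option 4: length 3+12=15, value 40+67=107
- option 1+option 2+option 5: length 5+3+11=19, value 17+40+44=101
Best: 124 score.

124 score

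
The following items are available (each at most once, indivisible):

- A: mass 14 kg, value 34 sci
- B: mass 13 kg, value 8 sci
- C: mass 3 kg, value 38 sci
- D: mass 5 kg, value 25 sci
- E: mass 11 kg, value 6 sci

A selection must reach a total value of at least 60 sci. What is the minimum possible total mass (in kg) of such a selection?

8

Subsets with value ≥ 60, sorted by total mass:
- C+D: mass 8, value 63
- A+C: mass 17, value 72
- C+D+E: mass 19, value 69
Minimum mass: 8 kg.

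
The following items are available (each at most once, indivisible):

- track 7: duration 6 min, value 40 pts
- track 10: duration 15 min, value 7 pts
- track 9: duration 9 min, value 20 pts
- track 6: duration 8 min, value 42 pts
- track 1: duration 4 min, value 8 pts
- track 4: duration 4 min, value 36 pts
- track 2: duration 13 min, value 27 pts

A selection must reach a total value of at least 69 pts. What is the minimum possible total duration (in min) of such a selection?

10

Subsets with value ≥ 69, sorted by total duration:
- track 7+track 4: duration 10, value 76
- track 6+track 4: duration 12, value 78
- track 7+track 1+track 4: duration 14, value 84
- track 7+track 6: duration 14, value 82
Minimum duration: 10 min.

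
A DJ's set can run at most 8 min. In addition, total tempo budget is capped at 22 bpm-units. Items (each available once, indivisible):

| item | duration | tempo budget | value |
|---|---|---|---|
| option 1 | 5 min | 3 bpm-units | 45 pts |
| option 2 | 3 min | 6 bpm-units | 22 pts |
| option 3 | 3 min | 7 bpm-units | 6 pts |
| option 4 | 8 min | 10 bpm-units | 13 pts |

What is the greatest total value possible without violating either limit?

67 pts

Feasible sets respecting both limits:
- option 1+option 2: duration 8, tempo budget 9, value 67
- option 1+option 3: duration 8, tempo budget 10, value 51
- option 1: duration 5, tempo budget 3, value 45
- option 2+option 3: duration 6, tempo budget 13, value 28
Best: 67 pts.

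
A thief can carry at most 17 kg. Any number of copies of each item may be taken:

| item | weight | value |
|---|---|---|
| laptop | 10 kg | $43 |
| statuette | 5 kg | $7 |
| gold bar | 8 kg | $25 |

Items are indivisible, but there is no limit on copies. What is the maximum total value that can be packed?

$50

Best value-per-unit is laptop at 43/10; filling with it alone gives 1×43 = 43.
Optimal mix: 1×laptop + 1×statuette → weight 15, value 50.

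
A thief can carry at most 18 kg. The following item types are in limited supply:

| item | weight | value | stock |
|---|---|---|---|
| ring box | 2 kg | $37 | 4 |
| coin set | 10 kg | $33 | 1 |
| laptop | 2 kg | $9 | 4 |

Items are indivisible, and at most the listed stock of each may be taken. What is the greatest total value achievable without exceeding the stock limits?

Top feasible selections:
- 4×ring box + 4×laptop: weight 16, value 184
- 4×ring box + 1×coin set: weight 18, value 181
- 4×ring box + 3×laptop: weight 14, value 175
Best: $184.

$184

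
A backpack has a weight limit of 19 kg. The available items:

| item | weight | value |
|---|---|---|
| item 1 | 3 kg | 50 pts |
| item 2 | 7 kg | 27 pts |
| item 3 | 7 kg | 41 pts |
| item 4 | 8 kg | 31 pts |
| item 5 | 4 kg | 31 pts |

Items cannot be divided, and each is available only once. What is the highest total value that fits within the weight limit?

Check high-value combinations within 19 kg:
- item 1+item 3+item 5: weight 3+7+4=14, value 50+41+31=122
- item 1+item 3+item 4: weight 3+7+8=18, value 50+41+31=122
- item 1+item 2+item 3: weight 3+7+7=17, value 50+27+41=118
- item 1+item 4+item 5: weight 3+8+4=15, value 50+31+31=112
Best: 122 pts.

122 pts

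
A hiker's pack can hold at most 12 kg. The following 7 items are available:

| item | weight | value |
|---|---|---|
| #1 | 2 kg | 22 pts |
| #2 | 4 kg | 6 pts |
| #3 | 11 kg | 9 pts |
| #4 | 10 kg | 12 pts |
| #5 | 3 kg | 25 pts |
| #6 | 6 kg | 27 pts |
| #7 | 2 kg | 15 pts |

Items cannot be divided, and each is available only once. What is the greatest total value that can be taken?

74 pts

This is a 0/1 knapsack; check combinations near the capacity.
- #1+#5+#6: weight 2+3+6=11, value 22+25+27=74
- #1+#2+#5+#7: weight 2+4+3+2=11, value 22+6+25+15=68
- #5+#6+#7: weight 3+6+2=11, value 25+27+15=67
Best: 74 pts.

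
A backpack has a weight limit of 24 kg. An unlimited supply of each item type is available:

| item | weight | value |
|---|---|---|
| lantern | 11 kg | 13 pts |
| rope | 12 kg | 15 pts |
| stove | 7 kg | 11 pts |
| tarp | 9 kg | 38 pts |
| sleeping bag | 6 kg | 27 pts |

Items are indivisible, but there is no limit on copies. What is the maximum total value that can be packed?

108 pts

Best value-per-unit is sleeping bag at 27/6, and filling with it alone uses weight 4×6=24. No mix of the others beats 4×27 = 108.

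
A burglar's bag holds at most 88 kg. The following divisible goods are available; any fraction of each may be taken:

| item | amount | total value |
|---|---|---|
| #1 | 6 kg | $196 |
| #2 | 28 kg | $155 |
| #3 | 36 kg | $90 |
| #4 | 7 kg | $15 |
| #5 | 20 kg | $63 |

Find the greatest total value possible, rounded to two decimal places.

Take in order of value per unit:
- #1 (196/6 per unit): all 6 → value 196, running total 196.00
- #2 (155/28 per unit): all 28 → value 155, running total 351.00
- #5 (63/20 per unit): all 20 → value 63, running total 414.00
- #3 (90/36 per unit): 34 of 36 → value 34×90/36 = 85.0000, running total 499.00
Total 499.00.

499.00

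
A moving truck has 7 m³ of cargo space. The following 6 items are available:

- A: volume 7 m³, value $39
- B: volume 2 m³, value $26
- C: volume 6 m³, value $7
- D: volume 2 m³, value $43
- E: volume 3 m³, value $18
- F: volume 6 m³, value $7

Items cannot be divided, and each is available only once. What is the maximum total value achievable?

Check high-value combinations within 7 m³:
- B+D+E: volume 2+2+3=7, value 26+43+18=87
- B+D: volume 2+2=4, value 26+43=69
- D+E: volume 2+3=5, value 43+18=61
- B+E: volume 2+3=5, value 26+18=44
- D: volume 2, value 43
Best: $87.

$87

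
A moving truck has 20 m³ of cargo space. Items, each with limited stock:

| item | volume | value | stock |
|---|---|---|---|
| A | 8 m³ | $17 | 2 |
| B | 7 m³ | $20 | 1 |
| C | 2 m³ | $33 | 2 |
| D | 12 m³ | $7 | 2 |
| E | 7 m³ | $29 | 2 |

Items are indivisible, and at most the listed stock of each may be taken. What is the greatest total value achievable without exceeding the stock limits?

$124

Top feasible selections:
- 2×C + 2×E: volume 18, value 124
- 1×B + 2×C + 1×E: volume 18, value 115
Best: $124.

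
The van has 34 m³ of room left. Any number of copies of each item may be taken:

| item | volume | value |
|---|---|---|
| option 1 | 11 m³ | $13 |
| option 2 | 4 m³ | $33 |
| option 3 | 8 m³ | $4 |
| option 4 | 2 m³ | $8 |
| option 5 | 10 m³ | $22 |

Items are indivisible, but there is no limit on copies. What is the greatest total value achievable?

$272

Best value-per-unit is option 2 at 33/4; filling with it alone gives 8×33 = 264.
Optimal mix: 8×option 2 + 1×option 4 → volume 34, value 272.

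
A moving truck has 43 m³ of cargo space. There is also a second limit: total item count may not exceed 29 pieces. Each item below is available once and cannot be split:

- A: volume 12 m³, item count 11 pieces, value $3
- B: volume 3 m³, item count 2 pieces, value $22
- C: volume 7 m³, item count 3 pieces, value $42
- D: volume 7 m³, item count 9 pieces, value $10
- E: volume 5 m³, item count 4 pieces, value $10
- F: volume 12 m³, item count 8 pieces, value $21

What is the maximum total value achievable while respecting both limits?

Feasible sets respecting both limits:
- B+C+D+E+F: volume 34, item count 26, value 105
- A+B+C+E+F: volume 39, item count 28, value 98
- B+C+D+F: volume 29, item count 22, value 95
- B+C+E+F: volume 27, item count 17, value 95
Best: $105.

$105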